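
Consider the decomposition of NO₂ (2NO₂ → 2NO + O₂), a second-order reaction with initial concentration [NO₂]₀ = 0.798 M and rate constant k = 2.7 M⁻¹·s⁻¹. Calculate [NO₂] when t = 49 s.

0.007488 M

Step 1: For a second-order reaction: 1/[NO₂] = 1/[NO₂]₀ + kt
Step 2: 1/[NO₂] = 1/0.798 + 2.7 × 49
Step 3: 1/[NO₂] = 1.253 + 132.3 = 133.6
Step 4: [NO₂] = 1/133.6 = 0.007488 M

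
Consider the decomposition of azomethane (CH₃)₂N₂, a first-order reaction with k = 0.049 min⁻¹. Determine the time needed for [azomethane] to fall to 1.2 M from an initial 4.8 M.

28.29 min

Step 1: For first-order: t = ln([azomethane]₀/[azomethane])/k
Step 2: t = ln(4.8/1.2)/0.049
Step 3: t = ln(4)/0.049
Step 4: t = 1.386/0.049 = 28.29 min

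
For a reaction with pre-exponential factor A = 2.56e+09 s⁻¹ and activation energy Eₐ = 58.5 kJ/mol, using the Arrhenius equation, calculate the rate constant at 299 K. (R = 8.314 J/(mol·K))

1.54e-01 s⁻¹

Step 1: Use the Arrhenius equation: k = A × exp(-Eₐ/RT)
Step 2: Convert Eₐ to J/mol: 58.5 kJ/mol = 58500 J/mol
Step 3: Calculate the exponent: -Eₐ/(RT) = -58500/(8.314 × 299) = -23.53286
Step 4: k = 2.56e+09 × exp(-23.53286)
Step 5: k = 2.56e+09 × 6.02294e-11 = 1.5419e-01 s⁻¹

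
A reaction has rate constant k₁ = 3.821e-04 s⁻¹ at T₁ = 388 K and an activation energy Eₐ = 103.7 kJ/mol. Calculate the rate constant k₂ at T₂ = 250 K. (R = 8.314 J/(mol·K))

7.510e-12 s⁻¹

Step 1: Use the two-temperature Arrhenius form: ln(k₂/k₁) = -Eₐ/R × (1/T₂ - 1/T₁)
Step 2: Convert Eₐ to J/mol: 103.7 kJ/mol = 103700 J/mol
Step 3: 1/T₂ - 1/T₁ = 1/250 - 1/388 = 1.422680e-03 K⁻¹
Step 4: ln(k₂/k₁) = -103700/8.314 × 1.422680e-03 = -17.74500
Step 5: k₂ = k₁ × exp(-17.74500) = 3.821e-04 × 1.96537e-08 = 7.510e-12 s⁻¹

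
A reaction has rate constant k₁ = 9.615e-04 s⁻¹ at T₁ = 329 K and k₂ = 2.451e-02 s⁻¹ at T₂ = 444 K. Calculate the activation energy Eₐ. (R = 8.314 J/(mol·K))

34.2 kJ/mol

Step 1: Use the two-temperature Arrhenius form: ln(k₂/k₁) = -Eₐ/R × (1/T₂ - 1/T₁)
Step 2: ln(k₂/k₁) = ln(2.451e-02/9.615e-04) = ln(25.4914) = 3.23834
Step 3: 1/T₂ - 1/T₁ = 1/444 - 1/329 = -7.872614e-04 K⁻¹
Step 4: Eₐ = -R × ln(k₂/k₁) / (1/T₂ - 1/T₁) = -8.314 × 3.23834 / -7.872614e-04
Step 5: Eₐ = 3.4199e+04 J/mol = 34.2 kJ/mol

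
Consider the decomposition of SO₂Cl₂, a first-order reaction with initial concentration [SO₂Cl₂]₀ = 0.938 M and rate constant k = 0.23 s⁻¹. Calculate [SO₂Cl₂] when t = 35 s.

0.0002993 M

Step 1: For a first-order reaction: [SO₂Cl₂] = [SO₂Cl₂]₀ × e^(-kt)
Step 2: [SO₂Cl₂] = 0.938 × e^(-0.23 × 35)
Step 3: [SO₂Cl₂] = 0.938 × e^(-8.05)
Step 4: [SO₂Cl₂] = 0.938 × 0.000319102 = 0.0002993 M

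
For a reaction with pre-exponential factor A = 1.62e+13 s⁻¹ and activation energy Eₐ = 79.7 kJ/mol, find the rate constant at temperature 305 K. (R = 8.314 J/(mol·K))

3.63e-01 s⁻¹

Step 1: Use the Arrhenius equation: k = A × exp(-Eₐ/RT)
Step 2: Convert Eₐ to J/mol: 79.7 kJ/mol = 79700 J/mol
Step 3: Calculate the exponent: -Eₐ/(RT) = -79700/(8.314 × 305) = -31.43030
Step 4: k = 1.62e+13 × exp(-31.43030)
Step 5: k = 1.62e+13 × 2.23869e-14 = 3.6267e-01 s⁻¹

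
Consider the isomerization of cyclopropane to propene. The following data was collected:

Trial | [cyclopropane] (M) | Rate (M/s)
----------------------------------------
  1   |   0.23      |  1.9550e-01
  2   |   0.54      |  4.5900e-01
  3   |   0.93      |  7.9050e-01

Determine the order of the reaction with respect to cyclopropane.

first order (1)

Step 1: Compare trials to find order n where rate₂/rate₁ = ([cyclopropane]₂/[cyclopropane]₁)^n
Step 2: rate₂/rate₁ = 4.5900e-01/1.9550e-01 = 2.348
Step 3: [cyclopropane]₂/[cyclopropane]₁ = 0.54/0.23 = 2.348
Step 4: n = ln(2.348)/ln(2.348) = 1.00 ≈ 1
Step 5: The reaction is first order in cyclopropane.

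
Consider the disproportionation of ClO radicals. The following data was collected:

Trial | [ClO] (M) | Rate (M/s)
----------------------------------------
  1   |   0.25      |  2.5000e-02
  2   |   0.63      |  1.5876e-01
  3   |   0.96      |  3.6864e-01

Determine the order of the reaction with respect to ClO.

second order (2)

Step 1: Compare trials to find order n where rate₂/rate₁ = ([ClO]₂/[ClO]₁)^n
Step 2: rate₂/rate₁ = 1.5876e-01/2.5000e-02 = 6.35
Step 3: [ClO]₂/[ClO]₁ = 0.63/0.25 = 2.52
Step 4: n = ln(6.35)/ln(2.52) = 2.00 ≈ 2
Step 5: The reaction is second order in ClO.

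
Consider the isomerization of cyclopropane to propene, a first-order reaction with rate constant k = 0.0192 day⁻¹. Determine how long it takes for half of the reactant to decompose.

36.1 day

Step 1: For a first-order reaction, t₁/₂ = ln(2)/k
Step 2: t₁/₂ = ln(2)/0.0192
Step 3: t₁/₂ = 0.6931/0.0192 = 36.1 day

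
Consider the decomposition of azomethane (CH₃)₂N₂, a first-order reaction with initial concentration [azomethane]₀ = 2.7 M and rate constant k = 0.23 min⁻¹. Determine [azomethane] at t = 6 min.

0.6793 M

Step 1: For a first-order reaction: [azomethane] = [azomethane]₀ × e^(-kt)
Step 2: [azomethane] = 2.7 × e^(-0.23 × 6)
Step 3: [azomethane] = 2.7 × e^(-1.38)
Step 4: [azomethane] = 2.7 × 0.251579 = 0.6793 M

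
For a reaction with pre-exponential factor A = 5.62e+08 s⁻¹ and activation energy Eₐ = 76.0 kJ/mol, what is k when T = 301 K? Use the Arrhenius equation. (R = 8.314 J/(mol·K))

3.63e-05 s⁻¹

Step 1: Use the Arrhenius equation: k = A × exp(-Eₐ/RT)
Step 2: Convert Eₐ to J/mol: 76.0 kJ/mol = 76000 J/mol
Step 3: Calculate the exponent: -Eₐ/(RT) = -76000/(8.314 × 301) = -30.36946
Step 4: k = 5.62e+08 × exp(-30.36946)
Step 5: k = 5.62e+08 × 6.46712e-14 = 3.6345e-05 s⁻¹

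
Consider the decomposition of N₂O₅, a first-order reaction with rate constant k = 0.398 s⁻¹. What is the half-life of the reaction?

1.742 s

Step 1: For a first-order reaction, t₁/₂ = ln(2)/k
Step 2: t₁/₂ = ln(2)/0.398
Step 3: t₁/₂ = 0.6931/0.398 = 1.742 s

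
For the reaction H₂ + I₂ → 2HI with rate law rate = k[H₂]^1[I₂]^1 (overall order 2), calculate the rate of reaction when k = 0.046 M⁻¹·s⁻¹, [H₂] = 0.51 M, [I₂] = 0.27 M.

0.006334 M/s

Step 1: The rate law is rate = k[H₂]^1[I₂]^1, overall order = 1+1 = 2
Step 2: Substitute values: rate = 0.046 × (0.51)^1 × (0.27)^1
Step 3: rate = 0.046 × 0.51 × 0.27 = 0.0063342 M/s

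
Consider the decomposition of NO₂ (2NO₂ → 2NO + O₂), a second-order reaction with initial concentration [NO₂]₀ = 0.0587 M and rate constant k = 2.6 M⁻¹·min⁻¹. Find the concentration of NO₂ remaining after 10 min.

0.02324 M

Step 1: For a second-order reaction: 1/[NO₂] = 1/[NO₂]₀ + kt
Step 2: 1/[NO₂] = 1/0.0587 + 2.6 × 10
Step 3: 1/[NO₂] = 17.04 + 26 = 43.04
Step 4: [NO₂] = 1/43.04 = 0.02324 M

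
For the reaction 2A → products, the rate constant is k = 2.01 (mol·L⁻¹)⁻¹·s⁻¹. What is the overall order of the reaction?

second order (2)

Step 1: The units of k for an nth-order reaction are (concentration)^(1-n)·(time)⁻¹.
Step 2: Here k has units (mol·L⁻¹)⁻¹·s⁻¹, so the concentration exponent is -1.
Step 3: 1 - n = -1 ⇒ n = 2. The reaction is second order.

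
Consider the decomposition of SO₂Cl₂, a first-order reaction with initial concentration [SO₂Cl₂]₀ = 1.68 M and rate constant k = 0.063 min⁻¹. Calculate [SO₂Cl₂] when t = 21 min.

0.4474 M

Step 1: For a first-order reaction: [SO₂Cl₂] = [SO₂Cl₂]₀ × e^(-kt)
Step 2: [SO₂Cl₂] = 1.68 × e^(-0.063 × 21)
Step 3: [SO₂Cl₂] = 1.68 × e^(-1.323)
Step 4: [SO₂Cl₂] = 1.68 × 0.266335 = 0.4474 M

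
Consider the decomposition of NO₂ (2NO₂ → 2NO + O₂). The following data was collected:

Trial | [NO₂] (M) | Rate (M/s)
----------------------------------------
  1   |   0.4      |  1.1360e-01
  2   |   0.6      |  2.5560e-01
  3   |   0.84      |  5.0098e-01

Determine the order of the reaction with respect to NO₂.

second order (2)

Step 1: Compare trials to find order n where rate₂/rate₁ = ([NO₂]₂/[NO₂]₁)^n
Step 2: rate₂/rate₁ = 2.5560e-01/1.1360e-01 = 2.25
Step 3: [NO₂]₂/[NO₂]₁ = 0.6/0.4 = 1.5
Step 4: n = ln(2.25)/ln(1.5) = 2.00 ≈ 2
Step 5: The reaction is second order in NO₂.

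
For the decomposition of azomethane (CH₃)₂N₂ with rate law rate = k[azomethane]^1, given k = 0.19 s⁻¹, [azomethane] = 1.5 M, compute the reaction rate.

0.285 M/s

Step 1: Identify the rate law: rate = k[azomethane]^1
Step 2: Substitute values: rate = 0.19 × (1.5)^1
Step 3: Calculate: rate = 0.19 × 1.5 = 0.285 M/s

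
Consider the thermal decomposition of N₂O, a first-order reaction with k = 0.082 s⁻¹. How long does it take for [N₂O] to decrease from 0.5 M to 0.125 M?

16.91 s

Step 1: For first-order: t = ln([N₂O]₀/[N₂O])/k
Step 2: t = ln(0.5/0.125)/0.082
Step 3: t = ln(4)/0.082
Step 4: t = 1.386/0.082 = 16.91 s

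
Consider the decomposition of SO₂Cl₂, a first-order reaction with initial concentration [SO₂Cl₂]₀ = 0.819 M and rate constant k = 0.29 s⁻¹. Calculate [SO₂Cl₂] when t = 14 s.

0.01413 M

Step 1: For a first-order reaction: [SO₂Cl₂] = [SO₂Cl₂]₀ × e^(-kt)
Step 2: [SO₂Cl₂] = 0.819 × e^(-0.29 × 14)
Step 3: [SO₂Cl₂] = 0.819 × e^(-4.06)
Step 4: [SO₂Cl₂] = 0.819 × 0.017249 = 0.01413 M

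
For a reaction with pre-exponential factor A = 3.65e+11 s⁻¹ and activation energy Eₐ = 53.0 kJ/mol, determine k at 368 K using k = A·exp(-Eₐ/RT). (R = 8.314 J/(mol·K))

1.09e+04 s⁻¹

Step 1: Use the Arrhenius equation: k = A × exp(-Eₐ/RT)
Step 2: Convert Eₐ to J/mol: 53.0 kJ/mol = 53000 J/mol
Step 3: Calculate the exponent: -Eₐ/(RT) = -53000/(8.314 × 368) = -17.32280
Step 4: k = 3.65e+11 × exp(-17.32280)
Step 5: k = 3.65e+11 × 2.99781e-08 = 1.0942e+04 s⁻¹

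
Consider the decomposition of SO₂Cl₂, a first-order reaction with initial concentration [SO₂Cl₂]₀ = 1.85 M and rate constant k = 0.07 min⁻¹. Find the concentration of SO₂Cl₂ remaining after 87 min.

0.004191 M

Step 1: For a first-order reaction: [SO₂Cl₂] = [SO₂Cl₂]₀ × e^(-kt)
Step 2: [SO₂Cl₂] = 1.85 × e^(-0.07 × 87)
Step 3: [SO₂Cl₂] = 1.85 × e^(-6.09)
Step 4: [SO₂Cl₂] = 1.85 × 0.00226541 = 0.004191 M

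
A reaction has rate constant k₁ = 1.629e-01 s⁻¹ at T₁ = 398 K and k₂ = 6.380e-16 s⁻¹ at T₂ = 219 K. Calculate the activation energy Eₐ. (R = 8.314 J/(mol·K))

134.3 kJ/mol

Step 1: Use the two-temperature Arrhenius form: ln(k₂/k₁) = -Eₐ/R × (1/T₂ - 1/T₁)
Step 2: ln(k₂/k₁) = ln(6.380e-16/1.629e-01) = ln(3.91651e-15) = -33.1736
Step 3: 1/T₂ - 1/T₁ = 1/219 - 1/398 = 2.053647e-03 K⁻¹
Step 4: Eₐ = -R × ln(k₂/k₁) / (1/T₂ - 1/T₁) = -8.314 × -33.1736 / 2.053647e-03
Step 5: Eₐ = 1.3430e+05 J/mol = 134.3 kJ/mol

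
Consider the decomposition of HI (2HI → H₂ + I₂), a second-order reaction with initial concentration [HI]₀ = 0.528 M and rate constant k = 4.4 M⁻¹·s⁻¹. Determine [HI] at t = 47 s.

0.004792 M

Step 1: For a second-order reaction: 1/[HI] = 1/[HI]₀ + kt
Step 2: 1/[HI] = 1/0.528 + 4.4 × 47
Step 3: 1/[HI] = 1.894 + 206.8 = 208.7
Step 4: [HI] = 1/208.7 = 0.004792 M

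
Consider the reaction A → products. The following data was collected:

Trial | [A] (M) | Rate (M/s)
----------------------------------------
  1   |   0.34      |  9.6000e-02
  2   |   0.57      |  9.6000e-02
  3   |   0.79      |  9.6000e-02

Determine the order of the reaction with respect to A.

zeroth order (0)

Step 1: Compare trials - when concentration changes, rate stays constant.
Step 2: rate₂/rate₁ = 9.6000e-02/9.6000e-02 = 1
Step 3: [A]₂/[A]₁ = 0.57/0.34 = 1.676
Step 4: Since rate ratio ≈ (conc ratio)^0, the reaction is zeroth order.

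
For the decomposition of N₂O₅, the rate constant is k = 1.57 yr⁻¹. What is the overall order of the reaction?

first order (1)

Step 1: The units of k for an nth-order reaction are (concentration)^(1-n)·(time)⁻¹.
Step 2: Here k has units yr⁻¹, so the concentration exponent is 0.
Step 3: 1 - n = 0 ⇒ n = 1. The reaction is first order.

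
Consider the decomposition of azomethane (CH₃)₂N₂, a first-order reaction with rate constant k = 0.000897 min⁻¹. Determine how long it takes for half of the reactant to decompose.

772.7 min

Step 1: For a first-order reaction, t₁/₂ = ln(2)/k
Step 2: t₁/₂ = ln(2)/0.000897
Step 3: t₁/₂ = 0.6931/0.000897 = 772.7 min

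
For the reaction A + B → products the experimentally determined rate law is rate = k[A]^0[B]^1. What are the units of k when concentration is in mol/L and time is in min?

min⁻¹

Step 1: Overall order = 0 + 1 = 1.
Step 2: rate has units mol/L·min⁻¹; [A]^0[B]^1 has units (mol/L)^1.
Step 3: k = rate/([A]^0[B]^1), so units of k = (mol/L)^(1-1)·min⁻¹ = min⁻¹.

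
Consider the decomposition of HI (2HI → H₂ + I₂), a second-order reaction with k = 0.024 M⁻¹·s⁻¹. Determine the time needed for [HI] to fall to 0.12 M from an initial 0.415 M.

246.8 s

Step 1: For second-order: t = (1/[HI] - 1/[HI]₀)/k
Step 2: t = (1/0.12 - 1/0.415)/0.024
Step 3: t = (8.333 - 2.41)/0.024
Step 4: t = 5.924/0.024 = 246.8 s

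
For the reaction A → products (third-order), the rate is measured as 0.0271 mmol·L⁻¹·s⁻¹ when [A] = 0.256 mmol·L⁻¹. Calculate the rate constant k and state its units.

1.615 (mmol·L⁻¹)⁻²·s⁻¹

Step 1: rate = k[A]^3, so k = rate / [A]^3.
Step 2: k = 0.0271 / (0.256)^3 = 0.0271 / 0.01678.
Step 3: k = 1.615 (mmol·L⁻¹)⁻²·s⁻¹.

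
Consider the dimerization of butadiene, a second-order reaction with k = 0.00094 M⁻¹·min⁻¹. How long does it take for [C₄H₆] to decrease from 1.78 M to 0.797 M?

737.1 min

Step 1: For second-order: t = (1/[C₄H₆] - 1/[C₄H₆]₀)/k
Step 2: t = (1/0.797 - 1/1.78)/0.00094
Step 3: t = (1.255 - 0.5618)/0.00094
Step 4: t = 0.6929/0.00094 = 737.1 min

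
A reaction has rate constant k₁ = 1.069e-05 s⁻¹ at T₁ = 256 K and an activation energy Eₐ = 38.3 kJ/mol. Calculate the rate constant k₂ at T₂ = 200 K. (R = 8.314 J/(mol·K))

6.930e-08 s⁻¹

Step 1: Use the two-temperature Arrhenius form: ln(k₂/k₁) = -Eₐ/R × (1/T₂ - 1/T₁)
Step 2: Convert Eₐ to J/mol: 38.3 kJ/mol = 38300 J/mol
Step 3: 1/T₂ - 1/T₁ = 1/200 - 1/256 = 1.093750e-03 K⁻¹
Step 4: ln(k₂/k₁) = -38300/8.314 × 1.093750e-03 = -5.03856
Step 5: k₂ = k₁ × exp(-5.03856) = 1.069e-05 × 6.48308e-03 = 6.930e-08 s⁻¹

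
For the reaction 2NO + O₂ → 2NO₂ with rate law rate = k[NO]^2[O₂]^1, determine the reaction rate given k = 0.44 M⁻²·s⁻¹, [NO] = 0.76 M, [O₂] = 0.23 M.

0.05845 M/s

Step 1: The rate law is rate = k[NO]^2[O₂]^1
Step 2: Substitute: rate = 0.44 × (0.76)^2 × (0.23)^1
Step 3: rate = 0.44 × 0.5776 × 0.23 = 0.0584531 M/s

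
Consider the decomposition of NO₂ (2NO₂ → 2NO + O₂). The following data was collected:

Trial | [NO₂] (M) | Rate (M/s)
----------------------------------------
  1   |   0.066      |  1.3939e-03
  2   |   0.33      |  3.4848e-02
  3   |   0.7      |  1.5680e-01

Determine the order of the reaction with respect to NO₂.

second order (2)

Step 1: Compare trials to find order n where rate₂/rate₁ = ([NO₂]₂/[NO₂]₁)^n
Step 2: rate₂/rate₁ = 3.4848e-02/1.3939e-03 = 25
Step 3: [NO₂]₂/[NO₂]₁ = 0.33/0.066 = 5
Step 4: n = ln(25)/ln(5) = 2.00 ≈ 2
Step 5: The reaction is second order in NO₂.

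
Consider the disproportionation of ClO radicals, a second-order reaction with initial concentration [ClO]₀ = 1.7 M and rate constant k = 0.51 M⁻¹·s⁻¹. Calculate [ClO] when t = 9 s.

0.1931 M

Step 1: For a second-order reaction: 1/[ClO] = 1/[ClO]₀ + kt
Step 2: 1/[ClO] = 1/1.7 + 0.51 × 9
Step 3: 1/[ClO] = 0.5882 + 4.59 = 5.178
Step 4: [ClO] = 1/5.178 = 0.1931 M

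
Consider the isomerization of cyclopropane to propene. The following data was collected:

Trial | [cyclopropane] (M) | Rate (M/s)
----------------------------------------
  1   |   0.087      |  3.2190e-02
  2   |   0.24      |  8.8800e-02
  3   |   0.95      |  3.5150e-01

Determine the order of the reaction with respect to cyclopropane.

first order (1)

Step 1: Compare trials to find order n where rate₂/rate₁ = ([cyclopropane]₂/[cyclopropane]₁)^n
Step 2: rate₂/rate₁ = 8.8800e-02/3.2190e-02 = 2.759
Step 3: [cyclopropane]₂/[cyclopropane]₁ = 0.24/0.087 = 2.759
Step 4: n = ln(2.759)/ln(2.759) = 1.00 ≈ 1
Step 5: The reaction is first order in cyclopropane.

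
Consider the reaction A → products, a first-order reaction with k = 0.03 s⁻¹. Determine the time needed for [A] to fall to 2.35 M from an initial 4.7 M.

23.1 s

Step 1: For first-order: t = ln([A]₀/[A])/k
Step 2: t = ln(4.7/2.35)/0.03
Step 3: t = ln(2)/0.03
Step 4: t = 0.6931/0.03 = 23.1 s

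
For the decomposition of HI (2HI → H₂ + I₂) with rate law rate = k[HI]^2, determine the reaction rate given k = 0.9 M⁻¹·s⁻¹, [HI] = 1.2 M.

1.296 M/s

Step 1: Identify the rate law: rate = k[HI]^2
Step 2: Substitute values: rate = 0.9 × (1.2)^2
Step 3: Calculate: rate = 0.9 × 1.44 = 1.296 M/s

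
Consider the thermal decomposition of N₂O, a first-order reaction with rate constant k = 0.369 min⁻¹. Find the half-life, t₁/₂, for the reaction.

1.878 min

Step 1: For a first-order reaction, t₁/₂ = ln(2)/k
Step 2: t₁/₂ = ln(2)/0.369
Step 3: t₁/₂ = 0.6931/0.369 = 1.878 min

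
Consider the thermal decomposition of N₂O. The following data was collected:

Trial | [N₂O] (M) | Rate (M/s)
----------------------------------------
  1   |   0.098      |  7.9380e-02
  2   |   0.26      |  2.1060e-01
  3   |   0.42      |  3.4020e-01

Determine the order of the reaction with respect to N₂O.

first order (1)

Step 1: Compare trials to find order n where rate₂/rate₁ = ([N₂O]₂/[N₂O]₁)^n
Step 2: rate₂/rate₁ = 2.1060e-01/7.9380e-02 = 2.653
Step 3: [N₂O]₂/[N₂O]₁ = 0.26/0.098 = 2.653
Step 4: n = ln(2.653)/ln(2.653) = 1.00 ≈ 1
Step 5: The reaction is first order in N₂O.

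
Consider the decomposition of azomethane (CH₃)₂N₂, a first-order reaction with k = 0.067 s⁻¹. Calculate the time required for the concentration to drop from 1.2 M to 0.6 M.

10.35 s

Step 1: For first-order: t = ln([azomethane]₀/[azomethane])/k
Step 2: t = ln(1.2/0.6)/0.067
Step 3: t = ln(2)/0.067
Step 4: t = 0.6931/0.067 = 10.35 s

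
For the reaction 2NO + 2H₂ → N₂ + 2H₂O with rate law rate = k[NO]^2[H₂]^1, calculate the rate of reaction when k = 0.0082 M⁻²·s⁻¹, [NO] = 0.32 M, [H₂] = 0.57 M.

0.0004786 M/s

Step 1: The rate law is rate = k[NO]^2[H₂]^1
Step 2: Substitute: rate = 0.0082 × (0.32)^2 × (0.57)^1
Step 3: rate = 0.0082 × 0.1024 × 0.57 = 0.000478618 M/s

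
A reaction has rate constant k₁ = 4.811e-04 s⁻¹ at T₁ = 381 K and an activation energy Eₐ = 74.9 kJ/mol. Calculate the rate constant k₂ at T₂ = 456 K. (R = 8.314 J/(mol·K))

2.351e-02 s⁻¹

Step 1: Use the two-temperature Arrhenius form: ln(k₂/k₁) = -Eₐ/R × (1/T₂ - 1/T₁)
Step 2: Convert Eₐ to J/mol: 74.9 kJ/mol = 74900 J/mol
Step 3: 1/T₂ - 1/T₁ = 1/456 - 1/381 = -4.316895e-04 K⁻¹
Step 4: ln(k₂/k₁) = -74900/8.314 × -4.316895e-04 = 3.88905
Step 5: k₂ = k₁ × exp(3.88905) = 4.811e-04 × 4.88644e+01 = 2.351e-02 s⁻¹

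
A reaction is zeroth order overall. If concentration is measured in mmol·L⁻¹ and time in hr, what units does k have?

mmol·L⁻¹·hr⁻¹

Step 1: For overall order n, rate = k × (concentration)^n.
Step 2: Rate has units mmol·L⁻¹·hr⁻¹; concentration term has units (mmol·L⁻¹)^0.
Step 3: k = rate / (concentration)^n, so units of k = (mmol·L⁻¹)^(1-0)·hr⁻¹ = mmol·L⁻¹·hr⁻¹.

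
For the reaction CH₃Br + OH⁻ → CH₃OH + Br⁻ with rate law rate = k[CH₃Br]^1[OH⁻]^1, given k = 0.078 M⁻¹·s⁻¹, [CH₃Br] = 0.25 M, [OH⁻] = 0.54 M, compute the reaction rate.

0.01053 M/s

Step 1: The rate law is rate = k[CH₃Br]^1[OH⁻]^1
Step 2: Substitute: rate = 0.078 × (0.25)^1 × (0.54)^1
Step 3: rate = 0.078 × 0.25 × 0.54 = 0.01053 M/s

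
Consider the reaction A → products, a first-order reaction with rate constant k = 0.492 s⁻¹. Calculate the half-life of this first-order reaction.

1.409 s

Step 1: For a first-order reaction, t₁/₂ = ln(2)/k
Step 2: t₁/₂ = ln(2)/0.492
Step 3: t₁/₂ = 0.6931/0.492 = 1.409 s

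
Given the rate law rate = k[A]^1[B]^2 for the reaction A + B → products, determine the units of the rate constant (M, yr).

M⁻²·yr⁻¹

Step 1: Overall order = 1 + 2 = 3.
Step 2: rate has units M·yr⁻¹; [A]^1[B]^2 has units M^3.
Step 3: k = rate/([A]^1[B]^2), so units of k = M^(1-3)·yr⁻¹ = M⁻²·yr⁻¹.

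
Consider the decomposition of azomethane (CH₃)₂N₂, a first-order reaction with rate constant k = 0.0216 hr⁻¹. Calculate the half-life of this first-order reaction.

32.09 hr

Step 1: For a first-order reaction, t₁/₂ = ln(2)/k
Step 2: t₁/₂ = ln(2)/0.0216
Step 3: t₁/₂ = 0.6931/0.0216 = 32.09 hr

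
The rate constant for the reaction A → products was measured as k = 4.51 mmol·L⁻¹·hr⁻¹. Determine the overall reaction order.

zeroth order (0)

Step 1: The units of k for an nth-order reaction are (concentration)^(1-n)·(time)⁻¹.
Step 2: Here k has units mmol·L⁻¹·hr⁻¹, so the concentration exponent is 1.
Step 3: 1 - n = 1 ⇒ n = 0. The reaction is zeroth order.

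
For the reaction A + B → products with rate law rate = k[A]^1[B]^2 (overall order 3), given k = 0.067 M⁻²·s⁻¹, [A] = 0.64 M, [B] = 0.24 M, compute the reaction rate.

0.00247 M/s

Step 1: The rate law is rate = k[A]^1[B]^2, overall order = 1+2 = 3
Step 2: Substitute values: rate = 0.067 × (0.64)^1 × (0.24)^2
Step 3: rate = 0.067 × 0.64 × 0.0576 = 0.00246989 M/s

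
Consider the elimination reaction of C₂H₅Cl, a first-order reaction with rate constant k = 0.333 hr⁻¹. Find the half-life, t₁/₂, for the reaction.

2.082 hr

Step 1: For a first-order reaction, t₁/₂ = ln(2)/k
Step 2: t₁/₂ = ln(2)/0.333
Step 3: t₁/₂ = 0.6931/0.333 = 2.082 hr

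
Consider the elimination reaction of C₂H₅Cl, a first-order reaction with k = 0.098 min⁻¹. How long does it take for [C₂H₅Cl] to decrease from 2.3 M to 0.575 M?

14.15 min

Step 1: For first-order: t = ln([C₂H₅Cl]₀/[C₂H₅Cl])/k
Step 2: t = ln(2.3/0.575)/0.098
Step 3: t = ln(4)/0.098
Step 4: t = 1.386/0.098 = 14.15 min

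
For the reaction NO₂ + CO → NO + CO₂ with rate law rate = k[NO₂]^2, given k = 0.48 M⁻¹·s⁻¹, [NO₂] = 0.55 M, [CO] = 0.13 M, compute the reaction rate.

0.1452 M/s

Step 1: The rate law is rate = k[NO₂]^2
Step 2: Note that the rate does not depend on [CO] (zero order in CO).
Step 3: rate = 0.48 × (0.55)^2 = 0.1452 M/s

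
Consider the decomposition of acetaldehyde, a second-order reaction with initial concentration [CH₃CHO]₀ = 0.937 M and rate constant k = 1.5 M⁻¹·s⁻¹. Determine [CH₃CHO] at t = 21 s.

0.03071 M

Step 1: For a second-order reaction: 1/[CH₃CHO] = 1/[CH₃CHO]₀ + kt
Step 2: 1/[CH₃CHO] = 1/0.937 + 1.5 × 21
Step 3: 1/[CH₃CHO] = 1.067 + 31.5 = 32.57
Step 4: [CH₃CHO] = 1/32.57 = 0.03071 M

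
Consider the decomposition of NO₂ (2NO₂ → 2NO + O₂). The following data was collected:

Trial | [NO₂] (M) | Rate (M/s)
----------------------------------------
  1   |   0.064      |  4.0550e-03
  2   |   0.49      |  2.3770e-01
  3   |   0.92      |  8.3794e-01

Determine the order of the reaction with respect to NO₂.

second order (2)

Step 1: Compare trials to find order n where rate₂/rate₁ = ([NO₂]₂/[NO₂]₁)^n
Step 2: rate₂/rate₁ = 2.3770e-01/4.0550e-03 = 58.62
Step 3: [NO₂]₂/[NO₂]₁ = 0.49/0.064 = 7.656
Step 4: n = ln(58.62)/ln(7.656) = 2.00 ≈ 2
Step 5: The reaction is second order in NO₂.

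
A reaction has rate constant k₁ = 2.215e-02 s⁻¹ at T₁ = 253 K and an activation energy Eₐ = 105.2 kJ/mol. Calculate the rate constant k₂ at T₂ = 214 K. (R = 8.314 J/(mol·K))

2.438e-06 s⁻¹

Step 1: Use the two-temperature Arrhenius form: ln(k₂/k₁) = -Eₐ/R × (1/T₂ - 1/T₁)
Step 2: Convert Eₐ to J/mol: 105.2 kJ/mol = 105200 J/mol
Step 3: 1/T₂ - 1/T₁ = 1/214 - 1/253 = 7.203280e-04 K⁻¹
Step 4: ln(k₂/k₁) = -105200/8.314 × 7.203280e-04 = -9.11457
Step 5: k₂ = k₁ × exp(-9.11457) = 2.215e-02 × 1.10051e-04 = 2.438e-06 s⁻¹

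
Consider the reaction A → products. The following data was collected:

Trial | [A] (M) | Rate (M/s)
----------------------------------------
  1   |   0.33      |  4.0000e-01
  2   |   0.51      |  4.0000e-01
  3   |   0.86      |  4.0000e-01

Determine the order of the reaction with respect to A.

zeroth order (0)

Step 1: Compare trials - when concentration changes, rate stays constant.
Step 2: rate₂/rate₁ = 4.0000e-01/4.0000e-01 = 1
Step 3: [A]₂/[A]₁ = 0.51/0.33 = 1.545
Step 4: Since rate ratio ≈ (conc ratio)^0, the reaction is zeroth order.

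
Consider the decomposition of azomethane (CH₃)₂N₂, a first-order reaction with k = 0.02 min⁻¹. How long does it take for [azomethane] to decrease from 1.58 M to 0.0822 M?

147.8 min

Step 1: For first-order: t = ln([azomethane]₀/[azomethane])/k
Step 2: t = ln(1.58/0.0822)/0.02
Step 3: t = ln(19.22)/0.02
Step 4: t = 2.956/0.02 = 147.8 min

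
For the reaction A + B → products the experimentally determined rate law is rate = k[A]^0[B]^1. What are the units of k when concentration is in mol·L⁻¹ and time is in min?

min⁻¹

Step 1: Overall order = 0 + 1 = 1.
Step 2: rate has units mol·L⁻¹·min⁻¹; [A]^0[B]^1 has units (mol·L⁻¹)^1.
Step 3: k = rate/([A]^0[B]^1), so units of k = (mol·L⁻¹)^(1-1)·min⁻¹ = min⁻¹.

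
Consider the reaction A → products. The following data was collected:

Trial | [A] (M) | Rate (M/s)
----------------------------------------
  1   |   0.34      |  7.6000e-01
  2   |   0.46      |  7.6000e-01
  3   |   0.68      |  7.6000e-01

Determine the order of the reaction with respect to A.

zeroth order (0)

Step 1: Compare trials - when concentration changes, rate stays constant.
Step 2: rate₂/rate₁ = 7.6000e-01/7.6000e-01 = 1
Step 3: [A]₂/[A]₁ = 0.46/0.34 = 1.353
Step 4: Since rate ratio ≈ (conc ratio)^0, the reaction is zeroth order.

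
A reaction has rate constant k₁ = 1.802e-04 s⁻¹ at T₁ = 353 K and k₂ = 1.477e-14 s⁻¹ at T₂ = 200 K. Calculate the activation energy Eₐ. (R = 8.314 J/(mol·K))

89.1 kJ/mol

Step 1: Use the two-temperature Arrhenius form: ln(k₂/k₁) = -Eₐ/R × (1/T₂ - 1/T₁)
Step 2: ln(k₂/k₁) = ln(1.477e-14/1.802e-04) = ln(8.19645e-11) = -23.2247
Step 3: 1/T₂ - 1/T₁ = 1/200 - 1/353 = 2.167139e-03 K⁻¹
Step 4: Eₐ = -R × ln(k₂/k₁) / (1/T₂ - 1/T₁) = -8.314 × -23.2247 / 2.167139e-03
Step 5: Eₐ = 8.9099e+04 J/mol = 89.1 kJ/mol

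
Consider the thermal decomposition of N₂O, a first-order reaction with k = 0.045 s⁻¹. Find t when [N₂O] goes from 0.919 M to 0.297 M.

25.1 s

Step 1: For first-order: t = ln([N₂O]₀/[N₂O])/k
Step 2: t = ln(0.919/0.297)/0.045
Step 3: t = ln(3.094)/0.045
Step 4: t = 1.13/0.045 = 25.1 s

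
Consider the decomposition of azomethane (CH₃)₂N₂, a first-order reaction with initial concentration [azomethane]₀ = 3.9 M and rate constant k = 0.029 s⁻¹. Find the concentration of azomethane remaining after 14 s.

2.599 M

Step 1: For a first-order reaction: [azomethane] = [azomethane]₀ × e^(-kt)
Step 2: [azomethane] = 3.9 × e^(-0.029 × 14)
Step 3: [azomethane] = 3.9 × e^(-0.406)
Step 4: [azomethane] = 3.9 × 0.66631 = 2.599 M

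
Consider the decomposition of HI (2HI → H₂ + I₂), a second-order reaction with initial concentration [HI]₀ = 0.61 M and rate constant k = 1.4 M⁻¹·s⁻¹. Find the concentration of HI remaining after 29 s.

0.02367 M

Step 1: For a second-order reaction: 1/[HI] = 1/[HI]₀ + kt
Step 2: 1/[HI] = 1/0.61 + 1.4 × 29
Step 3: 1/[HI] = 1.639 + 40.6 = 42.24
Step 4: [HI] = 1/42.24 = 0.02367 M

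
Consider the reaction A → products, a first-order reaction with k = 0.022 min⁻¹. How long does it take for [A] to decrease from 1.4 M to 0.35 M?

63.01 min

Step 1: For first-order: t = ln([A]₀/[A])/k
Step 2: t = ln(1.4/0.35)/0.022
Step 3: t = ln(4)/0.022
Step 4: t = 1.386/0.022 = 63.01 min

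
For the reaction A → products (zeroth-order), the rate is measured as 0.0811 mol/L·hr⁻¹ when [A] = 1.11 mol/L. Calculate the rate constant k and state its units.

0.0811 mol/L·hr⁻¹

Step 1: For a zeroth-order reaction, rate = k (independent of concentration).
Step 2: k = rate = 0.0811 mol/L·hr⁻¹.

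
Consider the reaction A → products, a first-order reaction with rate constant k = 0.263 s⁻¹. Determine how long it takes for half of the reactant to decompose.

2.636 s

Step 1: For a first-order reaction, t₁/₂ = ln(2)/k
Step 2: t₁/₂ = ln(2)/0.263
Step 3: t₁/₂ = 0.6931/0.263 = 2.636 s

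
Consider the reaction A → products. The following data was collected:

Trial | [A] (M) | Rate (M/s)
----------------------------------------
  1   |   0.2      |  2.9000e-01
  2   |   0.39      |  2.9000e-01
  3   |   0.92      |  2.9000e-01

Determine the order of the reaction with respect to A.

zeroth order (0)

Step 1: Compare trials - when concentration changes, rate stays constant.
Step 2: rate₂/rate₁ = 2.9000e-01/2.9000e-01 = 1
Step 3: [A]₂/[A]₁ = 0.39/0.2 = 1.95
Step 4: Since rate ratio ≈ (conc ratio)^0, the reaction is zeroth order.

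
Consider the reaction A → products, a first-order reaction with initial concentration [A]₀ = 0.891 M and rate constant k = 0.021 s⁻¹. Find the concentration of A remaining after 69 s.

0.2092 M

Step 1: For a first-order reaction: [A] = [A]₀ × e^(-kt)
Step 2: [A] = 0.891 × e^(-0.021 × 69)
Step 3: [A] = 0.891 × e^(-1.449)
Step 4: [A] = 0.891 × 0.234805 = 0.2092 M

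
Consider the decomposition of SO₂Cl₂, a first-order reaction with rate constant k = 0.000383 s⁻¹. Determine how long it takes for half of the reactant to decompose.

1810 s

Step 1: For a first-order reaction, t₁/₂ = ln(2)/k
Step 2: t₁/₂ = ln(2)/0.000383
Step 3: t₁/₂ = 0.6931/0.000383 = 1810 s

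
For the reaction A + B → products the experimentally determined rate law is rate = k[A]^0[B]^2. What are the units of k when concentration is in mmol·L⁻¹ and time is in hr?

(mmol·L⁻¹)⁻¹·hr⁻¹

Step 1: Overall order = 0 + 2 = 2.
Step 2: rate has units mmol·L⁻¹·hr⁻¹; [A]^0[B]^2 has units (mmol·L⁻¹)^2.
Step 3: k = rate/([A]^0[B]^2), so units of k = (mmol·L⁻¹)^(1-2)·hr⁻¹ = (mmol·L⁻¹)⁻¹·hr⁻¹.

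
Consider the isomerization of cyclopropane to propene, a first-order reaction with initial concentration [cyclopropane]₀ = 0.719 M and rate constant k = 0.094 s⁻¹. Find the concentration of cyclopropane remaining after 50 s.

0.00654 M

Step 1: For a first-order reaction: [cyclopropane] = [cyclopropane]₀ × e^(-kt)
Step 2: [cyclopropane] = 0.719 × e^(-0.094 × 50)
Step 3: [cyclopropane] = 0.719 × e^(-4.7)
Step 4: [cyclopropane] = 0.719 × 0.00909528 = 0.00654 M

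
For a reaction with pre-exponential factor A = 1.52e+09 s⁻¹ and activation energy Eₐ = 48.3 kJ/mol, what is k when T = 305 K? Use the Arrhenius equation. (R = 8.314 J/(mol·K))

8.12e+00 s⁻¹

Step 1: Use the Arrhenius equation: k = A × exp(-Eₐ/RT)
Step 2: Convert Eₐ to J/mol: 48.3 kJ/mol = 48300 J/mol
Step 3: Calculate the exponent: -Eₐ/(RT) = -48300/(8.314 × 305) = -19.04747
Step 4: k = 1.52e+09 × exp(-19.04747)
Step 5: k = 1.52e+09 × 5.34305e-09 = 8.1214e+00 s⁻¹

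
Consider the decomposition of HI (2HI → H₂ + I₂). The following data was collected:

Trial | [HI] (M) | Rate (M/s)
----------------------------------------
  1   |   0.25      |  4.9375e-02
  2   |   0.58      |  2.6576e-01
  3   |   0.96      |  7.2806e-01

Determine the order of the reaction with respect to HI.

second order (2)

Step 1: Compare trials to find order n where rate₂/rate₁ = ([HI]₂/[HI]₁)^n
Step 2: rate₂/rate₁ = 2.6576e-01/4.9375e-02 = 5.382
Step 3: [HI]₂/[HI]₁ = 0.58/0.25 = 2.32
Step 4: n = ln(5.382)/ln(2.32) = 2.00 ≈ 2
Step 5: The reaction is second order in HI.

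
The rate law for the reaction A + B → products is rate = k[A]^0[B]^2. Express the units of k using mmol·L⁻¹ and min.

(mmol·L⁻¹)⁻¹·min⁻¹

Step 1: Overall order = 0 + 2 = 2.
Step 2: rate has units mmol·L⁻¹·min⁻¹; [A]^0[B]^2 has units (mmol·L⁻¹)^2.
Step 3: k = rate/([A]^0[B]^2), so units of k = (mmol·L⁻¹)^(1-2)·min⁻¹ = (mmol·L⁻¹)⁻¹·min⁻¹.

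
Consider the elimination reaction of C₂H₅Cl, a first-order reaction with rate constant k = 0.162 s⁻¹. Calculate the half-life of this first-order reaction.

4.279 s

Step 1: For a first-order reaction, t₁/₂ = ln(2)/k
Step 2: t₁/₂ = ln(2)/0.162
Step 3: t₁/₂ = 0.6931/0.162 = 4.279 s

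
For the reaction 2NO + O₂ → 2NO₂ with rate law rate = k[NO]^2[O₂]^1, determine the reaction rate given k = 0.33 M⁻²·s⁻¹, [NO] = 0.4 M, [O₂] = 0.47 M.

0.02482 M/s

Step 1: The rate law is rate = k[NO]^2[O₂]^1
Step 2: Substitute: rate = 0.33 × (0.4)^2 × (0.47)^1
Step 3: rate = 0.33 × 0.16 × 0.47 = 0.024816 M/s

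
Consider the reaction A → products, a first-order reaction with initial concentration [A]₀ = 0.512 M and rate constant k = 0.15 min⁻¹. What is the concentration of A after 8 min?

0.1542 M

Step 1: For a first-order reaction: [A] = [A]₀ × e^(-kt)
Step 2: [A] = 0.512 × e^(-0.15 × 8)
Step 3: [A] = 0.512 × e^(-1.2)
Step 4: [A] = 0.512 × 0.301194 = 0.1542 M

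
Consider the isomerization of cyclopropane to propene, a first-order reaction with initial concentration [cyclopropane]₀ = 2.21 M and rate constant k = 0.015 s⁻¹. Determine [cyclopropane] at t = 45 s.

1.125 M

Step 1: For a first-order reaction: [cyclopropane] = [cyclopropane]₀ × e^(-kt)
Step 2: [cyclopropane] = 2.21 × e^(-0.015 × 45)
Step 3: [cyclopropane] = 2.21 × e^(-0.675)
Step 4: [cyclopropane] = 2.21 × 0.509156 = 1.125 M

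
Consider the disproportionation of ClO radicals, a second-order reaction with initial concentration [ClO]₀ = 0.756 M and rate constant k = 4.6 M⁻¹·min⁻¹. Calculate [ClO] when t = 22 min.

0.009754 M

Step 1: For a second-order reaction: 1/[ClO] = 1/[ClO]₀ + kt
Step 2: 1/[ClO] = 1/0.756 + 4.6 × 22
Step 3: 1/[ClO] = 1.323 + 101.2 = 102.5
Step 4: [ClO] = 1/102.5 = 0.009754 M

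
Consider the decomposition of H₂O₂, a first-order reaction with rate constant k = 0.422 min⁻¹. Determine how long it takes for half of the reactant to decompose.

1.643 min

Step 1: For a first-order reaction, t₁/₂ = ln(2)/k
Step 2: t₁/₂ = ln(2)/0.422
Step 3: t₁/₂ = 0.6931/0.422 = 1.643 min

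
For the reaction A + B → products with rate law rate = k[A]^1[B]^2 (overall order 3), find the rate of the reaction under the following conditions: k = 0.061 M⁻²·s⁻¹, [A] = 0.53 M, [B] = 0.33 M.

0.003521 M/s

Step 1: The rate law is rate = k[A]^1[B]^2, overall order = 1+2 = 3
Step 2: Substitute values: rate = 0.061 × (0.53)^1 × (0.33)^2
Step 3: rate = 0.061 × 0.53 × 0.1089 = 0.00352074 M/s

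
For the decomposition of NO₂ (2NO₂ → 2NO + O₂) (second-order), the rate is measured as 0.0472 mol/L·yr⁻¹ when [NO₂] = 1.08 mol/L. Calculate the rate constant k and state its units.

0.04047 (mol/L)⁻¹·yr⁻¹

Step 1: rate = k[NO₂]^2, so k = rate / [NO₂]^2.
Step 2: k = 0.0472 / (1.08)^2 = 0.0472 / 1.166.
Step 3: k = 0.04047 (mol/L)⁻¹·yr⁻¹.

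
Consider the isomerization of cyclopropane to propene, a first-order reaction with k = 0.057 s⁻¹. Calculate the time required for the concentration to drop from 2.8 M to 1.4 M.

12.16 s

Step 1: For first-order: t = ln([cyclopropane]₀/[cyclopropane])/k
Step 2: t = ln(2.8/1.4)/0.057
Step 3: t = ln(2)/0.057
Step 4: t = 0.6931/0.057 = 12.16 s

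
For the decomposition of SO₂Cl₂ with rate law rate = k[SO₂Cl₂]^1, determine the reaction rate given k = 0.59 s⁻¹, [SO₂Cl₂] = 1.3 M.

0.767 M/s

Step 1: Identify the rate law: rate = k[SO₂Cl₂]^1
Step 2: Substitute values: rate = 0.59 × (1.3)^1
Step 3: Calculate: rate = 0.59 × 1.3 = 0.767 M/s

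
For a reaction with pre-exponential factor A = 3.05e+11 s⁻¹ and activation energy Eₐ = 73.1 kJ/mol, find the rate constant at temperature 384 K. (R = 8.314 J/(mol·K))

3.47e+01 s⁻¹

Step 1: Use the Arrhenius equation: k = A × exp(-Eₐ/RT)
Step 2: Convert Eₐ to J/mol: 73.1 kJ/mol = 73100 J/mol
Step 3: Calculate the exponent: -Eₐ/(RT) = -73100/(8.314 × 384) = -22.89687
Step 4: k = 3.05e+11 × exp(-22.89687)
Step 5: k = 3.05e+11 × 1.13767e-10 = 3.4699e+01 s⁻¹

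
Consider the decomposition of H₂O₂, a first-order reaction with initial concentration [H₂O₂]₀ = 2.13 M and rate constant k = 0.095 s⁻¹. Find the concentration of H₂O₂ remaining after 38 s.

0.05762 M

Step 1: For a first-order reaction: [H₂O₂] = [H₂O₂]₀ × e^(-kt)
Step 2: [H₂O₂] = 2.13 × e^(-0.095 × 38)
Step 3: [H₂O₂] = 2.13 × e^(-3.61)
Step 4: [H₂O₂] = 2.13 × 0.0270518 = 0.05762 M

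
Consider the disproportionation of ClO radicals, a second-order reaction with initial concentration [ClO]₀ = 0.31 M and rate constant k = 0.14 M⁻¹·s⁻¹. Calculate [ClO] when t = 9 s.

0.2229 M

Step 1: For a second-order reaction: 1/[ClO] = 1/[ClO]₀ + kt
Step 2: 1/[ClO] = 1/0.31 + 0.14 × 9
Step 3: 1/[ClO] = 3.226 + 1.26 = 4.486
Step 4: [ClO] = 1/4.486 = 0.2229 M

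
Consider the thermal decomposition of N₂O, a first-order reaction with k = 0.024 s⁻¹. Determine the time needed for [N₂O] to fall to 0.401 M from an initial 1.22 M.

46.36 s

Step 1: For first-order: t = ln([N₂O]₀/[N₂O])/k
Step 2: t = ln(1.22/0.401)/0.024
Step 3: t = ln(3.042)/0.024
Step 4: t = 1.113/0.024 = 46.36 s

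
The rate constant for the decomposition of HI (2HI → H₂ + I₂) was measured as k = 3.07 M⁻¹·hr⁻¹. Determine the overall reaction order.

second order (2)

Step 1: The units of k for an nth-order reaction are (concentration)^(1-n)·(time)⁻¹.
Step 2: Here k has units M⁻¹·hr⁻¹, so the concentration exponent is -1.
Step 3: 1 - n = -1 ⇒ n = 2. The reaction is second order.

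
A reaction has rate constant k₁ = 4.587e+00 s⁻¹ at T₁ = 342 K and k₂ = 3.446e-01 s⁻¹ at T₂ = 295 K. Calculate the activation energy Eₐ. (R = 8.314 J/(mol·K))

46.2 kJ/mol

Step 1: Use the two-temperature Arrhenius form: ln(k₂/k₁) = -Eₐ/R × (1/T₂ - 1/T₁)
Step 2: ln(k₂/k₁) = ln(3.446e-01/4.587e+00) = ln(0.0751254) = -2.5886
Step 3: 1/T₂ - 1/T₁ = 1/295 - 1/342 = 4.658539e-04 K⁻¹
Step 4: Eₐ = -R × ln(k₂/k₁) / (1/T₂ - 1/T₁) = -8.314 × -2.5886 / 4.658539e-04
Step 5: Eₐ = 4.6198e+04 J/mol = 46.2 kJ/mol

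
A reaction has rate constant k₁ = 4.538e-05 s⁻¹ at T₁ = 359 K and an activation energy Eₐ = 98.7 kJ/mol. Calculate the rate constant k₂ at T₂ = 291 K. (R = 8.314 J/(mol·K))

2.000e-08 s⁻¹

Step 1: Use the two-temperature Arrhenius form: ln(k₂/k₁) = -Eₐ/R × (1/T₂ - 1/T₁)
Step 2: Convert Eₐ to J/mol: 98.7 kJ/mol = 98700 J/mol
Step 3: 1/T₂ - 1/T₁ = 1/291 - 1/359 = 6.509108e-04 K⁻¹
Step 4: ln(k₂/k₁) = -98700/8.314 × 6.509108e-04 = -7.72731
Step 5: k₂ = k₁ × exp(-7.72731) = 4.538e-05 × 4.40628e-04 = 2.000e-08 s⁻¹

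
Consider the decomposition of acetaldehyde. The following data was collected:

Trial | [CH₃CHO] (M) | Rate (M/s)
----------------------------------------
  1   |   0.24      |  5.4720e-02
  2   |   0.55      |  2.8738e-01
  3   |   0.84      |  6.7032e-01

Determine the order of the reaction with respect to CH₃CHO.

second order (2)

Step 1: Compare trials to find order n where rate₂/rate₁ = ([CH₃CHO]₂/[CH₃CHO]₁)^n
Step 2: rate₂/rate₁ = 2.8738e-01/5.4720e-02 = 5.252
Step 3: [CH₃CHO]₂/[CH₃CHO]₁ = 0.55/0.24 = 2.292
Step 4: n = ln(5.252)/ln(2.292) = 2.00 ≈ 2
Step 5: The reaction is second order in CH₃CHO.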